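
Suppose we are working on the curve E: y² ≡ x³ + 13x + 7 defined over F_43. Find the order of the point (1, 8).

6

2P: tangent at (1, 8): λ = (3·1² + 13)/(2·8) ≡ 16/16. 16⁻¹ ≡ 35 (mod 43) since 16·35 = 560 ≡ 1, so λ ≡ 16·35 ≡ 1.
  x = λ² - 1 - 1 = 1 - 2 ≡ 42; y = λ·(1 - 42) - 8 ≡ 37. → (42, 37)
3P: (42, 37) + (1, 8). λ = (8 - 37)/(1 - 42) ≡ 14/2 mod 43. 2⁻¹ ≡ 22 (mod 43), so λ ≡ 7.
  x = λ² - 42 - 1 = 49 - 43 ≡ 6; y = λ·(42 - 6) - 37 ≡ 0. → (6, 0)
4P: (6, 0) + (1, 8). λ = (8 - 0)/(1 - 6) ≡ 8/38 mod 43. 38⁻¹ ≡ 17 (mod 43) since 38·17 = 646 ≡ 1, so λ ≡ 7.
  x = λ² - 6 - 1 = 49 - 7 ≡ 42; y = λ·(6 - 42) - 0 ≡ 6. → (42, 6)
5P: (42, 6) + (1, 8). λ = (8 - 6)/(1 - 42) ≡ 2/2 mod 43. 2⁻¹ ≡ 22 (mod 43), so λ ≡ 1.
  x = λ² - 42 - 1 = 1 - 43 ≡ 1; y = λ·(42 - 1) - 6 ≡ 35. → (1, 35)
6P: (1, 35) + (1, 8): same x and y₁ ≡ -y₂, so the sum is ∞.
6P = ∞, so the order is 6.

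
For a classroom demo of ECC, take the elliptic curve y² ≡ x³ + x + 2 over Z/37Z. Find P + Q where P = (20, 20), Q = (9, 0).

(20, 20) + (9, 0). λ = (0 - 20)/(9 - 20) ≡ 17/26 mod 37. 26⁻¹ ≡ 10 (mod 37), so λ ≡ 22.
  x = λ² - 20 - 9 = 484 - 29 ≡ 11; y = λ·(20 - 11) - 20 ≡ 30. → (11, 30)

(11, 30)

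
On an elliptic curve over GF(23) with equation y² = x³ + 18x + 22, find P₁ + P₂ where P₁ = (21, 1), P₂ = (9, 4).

(6, 1)

(21, 1) + (9, 4). λ = (4 - 1)/(9 - 21) ≡ 3/11 mod 23. 11⁻¹ ≡ 21 (mod 23), so λ ≡ 17.
  x = λ² - 21 - 9 = 289 - 30 ≡ 6; y = λ·(21 - 6) - 1 ≡ 1. → (6, 1)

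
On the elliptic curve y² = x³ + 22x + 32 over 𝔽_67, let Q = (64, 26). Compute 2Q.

tangent at (64, 26): λ = (3·64² + 22)/(2·26) ≡ 49/52. 52⁻¹ ≡ 58 (mod 67), so λ ≡ 49·58 ≡ 28.
  x = λ² - 64 - 64 = 784 - 128 ≡ 53; y = λ·(64 - 53) - 26 ≡ 14. → (53, 14)

(53, 14)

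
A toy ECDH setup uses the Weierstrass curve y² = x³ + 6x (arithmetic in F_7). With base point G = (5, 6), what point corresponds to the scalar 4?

Repeated addition: build up to 4G.
2G: tangent at (5, 6): λ = (3·5² + 6)/(2·6) ≡ 4/5. 5⁻¹ ≡ 3 (mod 7) since 5·3 = 15 ≡ 1, so λ ≡ 4·3 ≡ 5.
  x = λ² - 5 - 5 = 25 - 10 ≡ 1; y = λ·(5 - 1) - 6 ≡ 0. → (1, 0)
3G: (1, 0) + (5, 6). λ = (6 - 0)/(5 - 1) ≡ 6/4 mod 7. 4⁻¹ ≡ 2 (mod 7), so λ ≡ 5.
  x = λ² - 1 - 5 = 25 - 6 ≡ 5; y = λ·(1 - 5) - 0 ≡ 1. → (5, 1)
4G: (5, 1) + (5, 6): same x and y₁ ≡ -y₂, so the sum is 𝒪.

O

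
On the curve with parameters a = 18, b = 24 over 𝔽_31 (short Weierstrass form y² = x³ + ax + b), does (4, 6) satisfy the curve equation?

y² = 6² ≡ 5; x³ + 18x + 24 = 160 ≡ 5 (mod 31). 5 = 5.

yes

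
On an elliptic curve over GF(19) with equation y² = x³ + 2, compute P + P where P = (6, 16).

tangent at (6, 16): λ = (3·6² + 0)/(2·16) ≡ 13/13. 13⁻¹ ≡ 3 (mod 19), so λ ≡ 13·3 ≡ 1.
  x = λ² - 6 - 6 = 1 - 12 ≡ 8; y = λ·(6 - 8) - 16 ≡ 1. → (8, 1)

(8, 1)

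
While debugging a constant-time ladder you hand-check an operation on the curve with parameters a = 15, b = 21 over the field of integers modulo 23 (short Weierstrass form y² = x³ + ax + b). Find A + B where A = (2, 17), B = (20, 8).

(7, 20)

(2, 17) + (20, 8). λ = (8 - 17)/(20 - 2) ≡ 14/18 mod 23. 18⁻¹ ≡ 9 (mod 23), so λ ≡ 11.
  x = λ² - 2 - 20 = 121 - 22 ≡ 7; y = λ·(2 - 7) - 17 ≡ 20. → (7, 20)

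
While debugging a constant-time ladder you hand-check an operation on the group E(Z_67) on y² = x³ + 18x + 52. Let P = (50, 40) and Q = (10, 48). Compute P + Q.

(50, 40) + (10, 48). λ = (48 - 40)/(10 - 50) ≡ 8/27 mod 67. 27⁻¹ ≡ 5 (mod 67), so λ ≡ 40.
  x = λ² - 50 - 10 = 1600 - 60 ≡ 66; y = λ·(50 - 66) - 40 ≡ 57. → (66, 57)

(66, 57)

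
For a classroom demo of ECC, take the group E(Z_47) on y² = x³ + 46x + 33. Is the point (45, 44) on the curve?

no

y² = 44² ≡ 9; x³ + 46x + 33 = 93228 ≡ 27 (mod 47). 9 ≠ 27.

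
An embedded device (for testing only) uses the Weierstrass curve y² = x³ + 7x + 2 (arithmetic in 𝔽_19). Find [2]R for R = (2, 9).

(15, 10)

tangent at (2, 9): λ = (3·2² + 7)/(2·9) ≡ 0/18. 18⁻¹ ≡ 18 (mod 19), so λ ≡ 0·18 ≡ 0.
  x = λ² - 2 - 2 = 0 - 4 ≡ 15; y = λ·(2 - 15) - 9 ≡ 10. → (15, 10)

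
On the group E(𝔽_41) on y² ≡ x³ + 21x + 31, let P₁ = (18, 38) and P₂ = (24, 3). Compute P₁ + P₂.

(18, 38) + (24, 3). λ = (3 - 38)/(24 - 18) ≡ 6/6 mod 41. 6⁻¹ ≡ 7 (mod 41) since 6·7 = 42 ≡ 1, so λ ≡ 1.
  x = λ² - 18 - 24 = 1 - 42 ≡ 0; y = λ·(18 - 0) - 38 ≡ 21. → (0, 21)

(0, 21)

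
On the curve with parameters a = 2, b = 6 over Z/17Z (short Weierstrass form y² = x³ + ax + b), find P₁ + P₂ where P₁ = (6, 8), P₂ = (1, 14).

(6, 9)

(6, 8) + (1, 14). λ = (14 - 8)/(1 - 6) ≡ 6/12 mod 17. 12⁻¹ ≡ 10 (mod 17), so λ ≡ 9.
  x = λ² - 6 - 1 = 81 - 7 ≡ 6; y = λ·(6 - 6) - 8 ≡ 9. → (6, 9)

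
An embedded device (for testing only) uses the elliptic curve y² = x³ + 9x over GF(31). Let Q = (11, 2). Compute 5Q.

Repeated addition: build up to 5Q.
2Q: tangent at (11, 2): λ = (3·11² + 9)/(2·2) ≡ 0/4. 4⁻¹ ≡ 8 (mod 31), so λ ≡ 0·8 ≡ 0.
  x = λ² - 11 - 11 = 0 - 22 ≡ 9; y = λ·(11 - 9) - 2 ≡ 29. → (9, 29)
3Q: (9, 29) + (11, 2). λ = (2 - 29)/(11 - 9) ≡ 4/2 mod 31. 2⁻¹ ≡ 16 (mod 31) since 2·16 = 32 ≡ 1, so λ ≡ 2.
  x = λ² - 9 - 11 = 4 - 20 ≡ 15; y = λ·(9 - 15) - 29 ≡ 21. → (15, 21)
4Q: (15, 21) + (11, 2). λ = (2 - 21)/(11 - 15) ≡ 12/27 mod 31. 27⁻¹ ≡ 23 (mod 31) since 27·23 = 621 ≡ 1, so λ ≡ 28.
  x = λ² - 15 - 11 = 784 - 26 ≡ 14; y = λ·(15 - 14) - 21 ≡ 7. → (14, 7)
5Q: (14, 7) + (11, 2). λ = (2 - 7)/(11 - 14) ≡ 26/28 mod 31. 28⁻¹ ≡ 10 (mod 31) since 28·10 = 280 ≡ 1, so λ ≡ 12.
  x = λ² - 14 - 11 = 144 - 25 ≡ 26; y = λ·(14 - 26) - 7 ≡ 4. → (26, 4)

(26, 4)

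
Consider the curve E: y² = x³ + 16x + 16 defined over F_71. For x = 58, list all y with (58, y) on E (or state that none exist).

5, 66

x³ + 16x + 16 = 196056 ≡ 25 (mod 71).
Square roots of 25 mod 71: 5 and 66 (since 5² = 25 ≡ 25).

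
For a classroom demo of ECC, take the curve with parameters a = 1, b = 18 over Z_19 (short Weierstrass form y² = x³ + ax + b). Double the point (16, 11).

tangent at (16, 11): λ = (3·16² + 1)/(2·11) ≡ 9/3. 3⁻¹ ≡ 13 (mod 19), so λ ≡ 9·13 ≡ 3.
  x = λ² - 16 - 16 = 9 - 32 ≡ 15; y = λ·(16 - 15) - 11 ≡ 11. → (15, 11)

(15, 11)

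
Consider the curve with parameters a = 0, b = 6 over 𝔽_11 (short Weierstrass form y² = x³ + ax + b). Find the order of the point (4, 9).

2P: tangent at (4, 9): λ = (3·4² + 0)/(2·9) ≡ 4/7. 7⁻¹ ≡ 8 (mod 11) since 7·8 = 56 ≡ 1, so λ ≡ 4·8 ≡ 10.
  x = λ² - 4 - 4 = 100 - 8 ≡ 4; y = λ·(4 - 4) - 9 ≡ 2. → (4, 2)
3P: (4, 2) + (4, 9): same x and y₁ ≡ -y₂, so the sum is ∞.
3P = ∞, so the order is 3.

3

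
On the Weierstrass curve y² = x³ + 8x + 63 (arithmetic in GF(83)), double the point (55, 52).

tangent at (55, 52): λ = (3·55² + 8)/(2·52) ≡ 36/21. 21⁻¹ ≡ 4 (mod 83), so λ ≡ 36·4 ≡ 61.
  x = λ² - 55 - 55 = 3721 - 110 ≡ 42; y = λ·(55 - 42) - 52 ≡ 77. → (42, 77)

(42, 77)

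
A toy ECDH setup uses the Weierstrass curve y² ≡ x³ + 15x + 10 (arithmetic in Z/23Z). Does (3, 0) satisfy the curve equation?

no

y² = 0² ≡ 0; x³ + 15x + 10 = 82 ≡ 13 (mod 23). 0 ≠ 13.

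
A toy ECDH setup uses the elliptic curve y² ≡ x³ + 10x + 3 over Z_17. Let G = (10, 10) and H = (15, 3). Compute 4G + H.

First 4G:
Repeated addition: build up to 4G.
2G: tangent at (10, 10): λ = (3·10² + 10)/(2·10) ≡ 4/3. 3⁻¹ ≡ 6 (mod 17), so λ ≡ 4·6 ≡ 7.
  x = λ² - 10 - 10 = 49 - 20 ≡ 12; y = λ·(10 - 12) - 10 ≡ 10. → (12, 10)
3G: (12, 10) + (10, 10). λ = (10 - 10)/(10 - 12) ≡ 0/15 mod 17. 15⁻¹ ≡ 8 (mod 17), so λ ≡ 0.
  x = λ² - 12 - 10 = 0 - 22 ≡ 12; y = λ·(12 - 12) - 10 ≡ 7. → (12, 7)
4G: (12, 7) + (10, 10). λ = (10 - 7)/(10 - 12) ≡ 3/15 mod 17. 15⁻¹ ≡ 8 (mod 17), so λ ≡ 7.
  x = λ² - 12 - 10 = 49 - 22 ≡ 10; y = λ·(12 - 10) - 7 ≡ 7. → (10, 7)
4G = (10, 7).
Finally 4G + H:
(10, 7) + (15, 3). λ = (3 - 7)/(15 - 10) ≡ 13/5 mod 17. 5⁻¹ ≡ 7 (mod 17), so λ ≡ 6.
  x = λ² - 10 - 15 = 36 - 25 ≡ 11; y = λ·(10 - 11) - 7 ≡ 4. → (11, 4)

(11, 4)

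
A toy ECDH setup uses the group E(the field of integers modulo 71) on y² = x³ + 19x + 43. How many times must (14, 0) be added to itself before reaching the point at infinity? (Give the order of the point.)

2P: (14, 0) + (14, 0): same x and y₁ ≡ -y₂, so the sum is the point at infinity.
2P = the point at infinity, so the order is 2.

2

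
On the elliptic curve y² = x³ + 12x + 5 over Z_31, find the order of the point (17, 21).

9

2P: tangent at (17, 21): λ = (3·17² + 12)/(2·21) ≡ 11/11. 11⁻¹ ≡ 17 (mod 31), so λ ≡ 11·17 ≡ 1.
  x = λ² - 17 - 17 = 1 - 34 ≡ 29; y = λ·(17 - 29) - 21 ≡ 29. → (29, 29)
3P: (29, 29) + (17, 21). λ = (21 - 29)/(17 - 29) ≡ 23/19 mod 31. 19⁻¹ ≡ 18 (mod 31), so λ ≡ 11.
  x = λ² - 29 - 17 = 121 - 46 ≡ 13; y = λ·(29 - 13) - 29 ≡ 23. → (13, 23)
4P: (13, 23) + (17, 21). λ = (21 - 23)/(17 - 13) ≡ 29/4 mod 31. 4⁻¹ ≡ 8 (mod 31), so λ ≡ 15.
  x = λ² - 13 - 17 = 225 - 30 ≡ 9; y = λ·(13 - 9) - 23 ≡ 6. → (9, 6)
5P: (9, 6) + (17, 21). λ = (21 - 6)/(17 - 9) ≡ 15/8 mod 31. 8⁻¹ ≡ 4 (mod 31), so λ ≡ 29.
  x = λ² - 9 - 17 = 841 - 26 ≡ 9; y = λ·(9 - 9) - 6 ≡ 25. → (9, 25)
6P: (9, 25) + (17, 21). λ = (21 - 25)/(17 - 9) ≡ 27/8 mod 31. 8⁻¹ ≡ 4 (mod 31), so λ ≡ 15.
  x = λ² - 9 - 17 = 225 - 26 ≡ 13; y = λ·(9 - 13) - 25 ≡ 8. → (13, 8)
7P: (13, 8) + (17, 21). λ = (21 - 8)/(17 - 13) ≡ 13/4 mod 31. 4⁻¹ ≡ 8 (mod 31) since 4·8 = 32 ≡ 1, so λ ≡ 11.
  x = λ² - 13 - 17 = 121 - 30 ≡ 29; y = λ·(13 - 29) - 8 ≡ 2. → (29, 2)
8P: (29, 2) + (17, 21). λ = (21 - 2)/(17 - 29) ≡ 19/19 mod 31. 19⁻¹ ≡ 18 (mod 31), so λ ≡ 1.
  x = λ² - 29 - 17 = 1 - 46 ≡ 17; y = λ·(29 - 17) - 2 ≡ 10. → (17, 10)
9P: (17, 10) + (17, 21): same x and y₁ ≡ -y₂, so the sum is 𝒪.
9P = 𝒪, so the order is 9.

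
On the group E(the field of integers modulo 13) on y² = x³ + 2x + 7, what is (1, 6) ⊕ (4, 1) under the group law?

(1, 6) + (4, 1). λ = (1 - 6)/(4 - 1) ≡ 8/3 mod 13. 3⁻¹ ≡ 9 (mod 13) since 3·9 = 27 ≡ 1, so λ ≡ 7.
  x = λ² - 1 - 4 = 49 - 5 ≡ 5; y = λ·(1 - 5) - 6 ≡ 5. → (5, 5)

(5, 5)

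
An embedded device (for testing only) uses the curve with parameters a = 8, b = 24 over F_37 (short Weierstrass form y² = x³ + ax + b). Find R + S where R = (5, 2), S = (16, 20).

(5, 2) + (16, 20). λ = (20 - 2)/(16 - 5) ≡ 18/11 mod 37. 11⁻¹ ≡ 27 (mod 37), so λ ≡ 5.
  x = λ² - 5 - 16 = 25 - 21 ≡ 4; y = λ·(5 - 4) - 2 ≡ 3. → (4, 3)

(4, 3)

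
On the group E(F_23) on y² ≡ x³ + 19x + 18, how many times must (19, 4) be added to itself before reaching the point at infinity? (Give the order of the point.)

2P: tangent at (19, 4): λ = (3·19² + 19)/(2·4) ≡ 21/8. 8⁻¹ ≡ 3 (mod 23), so λ ≡ 21·3 ≡ 17.
  x = λ² - 19 - 19 = 289 - 38 ≡ 21; y = λ·(19 - 21) - 4 ≡ 8. → (21, 8)
3P: (21, 8) + (19, 4). λ = (4 - 8)/(19 - 21) ≡ 19/21 mod 23. 21⁻¹ ≡ 11 (mod 23) since 21·11 = 231 ≡ 1, so λ ≡ 2.
  x = λ² - 21 - 19 = 4 - 40 ≡ 10; y = λ·(21 - 10) - 8 ≡ 14. → (10, 14)
4P: (10, 14) + (19, 4). λ = (4 - 14)/(19 - 10) ≡ 13/9 mod 23. 9⁻¹ ≡ 18 (mod 23), so λ ≡ 4.
  x = λ² - 10 - 19 = 16 - 29 ≡ 10; y = λ·(10 - 10) - 14 ≡ 9. → (10, 9)
5P: (10, 9) + (19, 4). λ = (4 - 9)/(19 - 10) ≡ 18/9 mod 23. 9⁻¹ ≡ 18 (mod 23) since 9·18 = 162 ≡ 1, so λ ≡ 2.
  x = λ² - 10 - 19 = 4 - 29 ≡ 21; y = λ·(10 - 21) - 9 ≡ 15. → (21, 15)
6P: (21, 15) + (19, 4). λ = (4 - 15)/(19 - 21) ≡ 12/21 mod 23. 21⁻¹ ≡ 11 (mod 23), so λ ≡ 17.
  x = λ² - 21 - 19 = 289 - 40 ≡ 19; y = λ·(21 - 19) - 15 ≡ 19. → (19, 19)
7P: (19, 19) + (19, 4): same x and y₁ ≡ -y₂, so the sum is the point at infinity.
7P = the point at infinity, so the order is 7.

7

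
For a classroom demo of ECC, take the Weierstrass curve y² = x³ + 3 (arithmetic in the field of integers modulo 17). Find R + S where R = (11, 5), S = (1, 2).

(11, 5) + (1, 2). λ = (2 - 5)/(1 - 11) ≡ 14/7 mod 17. 7⁻¹ ≡ 5 (mod 17), so λ ≡ 2.
  x = λ² - 11 - 1 = 4 - 12 ≡ 9; y = λ·(11 - 9) - 5 ≡ 16. → (9, 16)

(9, 16)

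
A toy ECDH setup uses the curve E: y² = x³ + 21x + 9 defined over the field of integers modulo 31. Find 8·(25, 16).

(20, 20)

Write P = (25, 16).
Double-and-add on 8 = (1000)₂. Start with P = (25, 16) for the leading 1-bit.
double: tangent at (25, 16): λ = (3·25² + 21)/(2·16) ≡ 5/1. 1⁻¹ ≡ 1 (mod 31) since 1·1 = 1 ≡ 1, so λ ≡ 5·1 ≡ 5.
  x = λ² - 25 - 25 = 25 - 50 ≡ 6; y = λ·(25 - 6) - 16 ≡ 17. → (6, 17)
double: tangent at (6, 17): λ = (3·6² + 21)/(2·17) ≡ 5/3. 3⁻¹ ≡ 21 (mod 31), so λ ≡ 5·21 ≡ 12.
  x = λ² - 6 - 6 = 144 - 12 ≡ 8; y = λ·(6 - 8) - 17 ≡ 21. → (8, 21)
double: tangent at (8, 21): λ = (3·8² + 21)/(2·21) ≡ 27/11. 11⁻¹ ≡ 17 (mod 31), so λ ≡ 27·17 ≡ 25.
  x = λ² - 8 - 8 = 625 - 16 ≡ 20; y = λ·(8 - 20) - 21 ≡ 20. → (20, 20)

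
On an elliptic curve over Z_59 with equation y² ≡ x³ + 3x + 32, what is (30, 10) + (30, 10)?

tangent at (30, 10): λ = (3·30² + 3)/(2·10) ≡ 48/20. 20⁻¹ ≡ 3 (mod 59) since 20·3 = 60 ≡ 1, so λ ≡ 48·3 ≡ 26.
  x = λ² - 30 - 30 = 676 - 60 ≡ 26; y = λ·(30 - 26) - 10 ≡ 35. → (26, 35)

(26, 35)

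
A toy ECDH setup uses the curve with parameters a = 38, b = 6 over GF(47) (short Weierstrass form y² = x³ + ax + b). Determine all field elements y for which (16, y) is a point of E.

x³ + 38x + 6 = 4710 ≡ 10 (mod 47).
10 is a non-residue mod 47; no y exists.

none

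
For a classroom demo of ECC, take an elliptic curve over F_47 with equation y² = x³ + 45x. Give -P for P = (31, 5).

(31, 42)

-(31, 5) = (31, -5 mod 47) = (31, 42).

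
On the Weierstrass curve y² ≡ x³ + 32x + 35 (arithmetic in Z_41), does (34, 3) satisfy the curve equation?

no

y² = 3² ≡ 9; x³ + 32x + 35 = 40427 ≡ 1 (mod 41). 9 ≠ 1.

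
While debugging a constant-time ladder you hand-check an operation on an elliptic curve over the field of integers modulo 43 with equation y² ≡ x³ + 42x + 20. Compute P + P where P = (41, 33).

(10, 8)

tangent at (41, 33): λ = (3·41² + 42)/(2·33) ≡ 11/23. 23⁻¹ ≡ 15 (mod 43) since 23·15 = 345 ≡ 1, so λ ≡ 11·15 ≡ 36.
  x = λ² - 41 - 41 = 1296 - 82 ≡ 10; y = λ·(41 - 10) - 33 ≡ 8. → (10, 8)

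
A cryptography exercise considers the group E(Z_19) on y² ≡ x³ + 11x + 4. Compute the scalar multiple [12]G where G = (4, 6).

(3, 11)

Double-and-add on 12 = (1100)₂. Start with G = (4, 6) for the leading 1-bit.
double: tangent at (4, 6): λ = (3·4² + 11)/(2·6) ≡ 2/12. 12⁻¹ ≡ 8 (mod 19), so λ ≡ 2·8 ≡ 16.
  x = λ² - 4 - 4 = 256 - 8 ≡ 1; y = λ·(4 - 1) - 6 ≡ 4. → (1, 4)
add G: (1, 4) + (4, 6). λ = (6 - 4)/(4 - 1) ≡ 2/3 mod 19. 3⁻¹ ≡ 13 (mod 19) since 3·13 = 39 ≡ 1, so λ ≡ 7.
  x = λ² - 1 - 4 = 49 - 5 ≡ 6; y = λ·(1 - 6) - 4 ≡ 18. → (6, 18)
double: tangent at (6, 18): λ = (3·6² + 11)/(2·18) ≡ 5/17. 17⁻¹ ≡ 9 (mod 19), so λ ≡ 5·9 ≡ 7.
  x = λ² - 6 - 6 = 49 - 12 ≡ 18; y = λ·(6 - 18) - 18 ≡ 12. → (18, 12)
double: tangent at (18, 12): λ = (3·18² + 11)/(2·12) ≡ 14/5. 5⁻¹ ≡ 4 (mod 19), so λ ≡ 14·4 ≡ 18.
  x = λ² - 18 - 18 = 324 - 36 ≡ 3; y = λ·(18 - 3) - 12 ≡ 11. → (3, 11)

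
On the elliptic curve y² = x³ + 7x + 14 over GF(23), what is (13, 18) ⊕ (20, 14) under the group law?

(13, 18) + (20, 14). λ = (14 - 18)/(20 - 13) ≡ 19/7 mod 23. 7⁻¹ ≡ 10 (mod 23) since 7·10 = 70 ≡ 1, so λ ≡ 6.
  x = λ² - 13 - 20 = 36 - 33 ≡ 3; y = λ·(13 - 3) - 18 ≡ 19. → (3, 19)

(3, 19)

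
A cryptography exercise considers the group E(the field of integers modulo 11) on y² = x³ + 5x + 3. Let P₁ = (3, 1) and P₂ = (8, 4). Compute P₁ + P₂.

(3, 1) + (8, 4). λ = (4 - 1)/(8 - 3) ≡ 3/5 mod 11. 5⁻¹ ≡ 9 (mod 11), so λ ≡ 5.
  x = λ² - 3 - 8 = 25 - 11 ≡ 3; y = λ·(3 - 3) - 1 ≡ 10. → (3, 10)

(3, 10)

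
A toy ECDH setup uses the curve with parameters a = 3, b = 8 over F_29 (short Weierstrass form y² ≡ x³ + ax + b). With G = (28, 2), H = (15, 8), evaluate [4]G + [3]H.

First 4G:
Double-and-add on 4 = (100)₂. Start with G = (28, 2) for the leading 1-bit.
double: tangent at (28, 2): λ = (3·28² + 3)/(2·2) ≡ 6/4. 4⁻¹ ≡ 22 (mod 29) since 4·22 = 88 ≡ 1, so λ ≡ 6·22 ≡ 16.
  x = λ² - 28 - 28 = 256 - 56 ≡ 26; y = λ·(28 - 26) - 2 ≡ 1. → (26, 1)
double: tangent at (26, 1): λ = (3·26² + 3)/(2·1) ≡ 1/2. 2⁻¹ ≡ 15 (mod 29) since 2·15 = 30 ≡ 1, so λ ≡ 1·15 ≡ 15.
  x = λ² - 26 - 26 = 225 - 52 ≡ 28; y = λ·(26 - 28) - 1 ≡ 27. → (28, 27)
4G = (28, 27).
Next 3H:
Repeated addition: build up to 3H.
2H: tangent at (15, 8): λ = (3·15² + 3)/(2·8) ≡ 11/16. 16⁻¹ ≡ 20 (mod 29), so λ ≡ 11·20 ≡ 17.
  x = λ² - 15 - 15 = 289 - 30 ≡ 27; y = λ·(15 - 27) - 8 ≡ 20. → (27, 20)
3H: (27, 20) + (15, 8). λ = (8 - 20)/(15 - 27) ≡ 17/17 mod 29. 17⁻¹ ≡ 12 (mod 29) since 17·12 = 204 ≡ 1, so λ ≡ 1.
  x = λ² - 27 - 15 = 1 - 42 ≡ 17; y = λ·(27 - 17) - 20 ≡ 19. → (17, 19)
3H = (17, 19).
Finally 4G + 3H:
(28, 27) + (17, 19). λ = (19 - 27)/(17 - 28) ≡ 21/18 mod 29. 18⁻¹ ≡ 21 (mod 29) since 18·21 = 378 ≡ 1, so λ ≡ 6.
  x = λ² - 28 - 17 = 36 - 45 ≡ 20; y = λ·(28 - 20) - 27 ≡ 21. → (20, 21)

(20, 21)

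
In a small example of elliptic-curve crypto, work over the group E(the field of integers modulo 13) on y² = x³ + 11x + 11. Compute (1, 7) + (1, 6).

O

The two points share x = 1 and their y-coordinates satisfy 7 + 6 ≡ 0 (mod 13), so they are inverses. Their sum is O.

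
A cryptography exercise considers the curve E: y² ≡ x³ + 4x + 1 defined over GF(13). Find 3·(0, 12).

Write Q = (0, 12).
Repeated addition: build up to 3Q.
2Q: tangent at (0, 12): λ = (3·0² + 4)/(2·12) ≡ 4/11. 11⁻¹ ≡ 6 (mod 13), so λ ≡ 4·6 ≡ 11.
  x = λ² - 0 - 0 = 121 - 0 ≡ 4; y = λ·(0 - 4) - 12 ≡ 9. → (4, 9)
3Q: (4, 9) + (0, 12). λ = (12 - 9)/(0 - 4) ≡ 3/9 mod 13. 9⁻¹ ≡ 3 (mod 13), so λ ≡ 9.
  x = λ² - 4 - 0 = 81 - 4 ≡ 12; y = λ·(4 - 12) - 9 ≡ 10. → (12, 10)

(12, 10)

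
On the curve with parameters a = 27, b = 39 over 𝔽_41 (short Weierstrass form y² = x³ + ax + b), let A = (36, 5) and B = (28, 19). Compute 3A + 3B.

First 3A:
Repeated addition: build up to 3A.
2A: tangent at (36, 5): λ = (3·36² + 27)/(2·5) ≡ 20/10. 10⁻¹ ≡ 37 (mod 41), so λ ≡ 20·37 ≡ 2.
  x = λ² - 36 - 36 = 4 - 72 ≡ 14; y = λ·(36 - 14) - 5 ≡ 39. → (14, 39)
3A: (14, 39) + (36, 5). λ = (5 - 39)/(36 - 14) ≡ 7/22 mod 41. 22⁻¹ ≡ 28 (mod 41) since 22·28 = 616 ≡ 1, so λ ≡ 32.
  x = λ² - 14 - 36 = 1024 - 50 ≡ 31; y = λ·(14 - 31) - 39 ≡ 32. → (31, 32)
3A = (31, 32).
Next 3B:
Repeated addition: build up to 3B.
2B: tangent at (28, 19): λ = (3·28² + 27)/(2·19) ≡ 1/38. 38⁻¹ ≡ 27 (mod 41) since 38·27 = 1026 ≡ 1, so λ ≡ 1·27 ≡ 27.
  x = λ² - 28 - 28 = 729 - 56 ≡ 17; y = λ·(28 - 17) - 19 ≡ 32. → (17, 32)
3B: (17, 32) + (28, 19). λ = (19 - 32)/(28 - 17) ≡ 28/11 mod 41. 11⁻¹ ≡ 15 (mod 41), so λ ≡ 10.
  x = λ² - 17 - 28 = 100 - 45 ≡ 14; y = λ·(17 - 14) - 32 ≡ 39. → (14, 39)
3B = (14, 39).
Finally 3A + 3B:
(31, 32) + (14, 39). λ = (39 - 32)/(14 - 31) ≡ 7/24 mod 41. 24⁻¹ ≡ 12 (mod 41), so λ ≡ 2.
  x = λ² - 31 - 14 = 4 - 45 ≡ 0; y = λ·(31 - 0) - 32 ≡ 30. → (0, 30)

(0, 30)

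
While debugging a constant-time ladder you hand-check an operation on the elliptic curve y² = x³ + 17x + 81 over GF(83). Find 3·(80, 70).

(15, 15)

Write G = (80, 70).
Repeated addition: build up to 3G.
2G: tangent at (80, 70): λ = (3·80² + 17)/(2·70) ≡ 44/57. 57⁻¹ ≡ 67 (mod 83), so λ ≡ 44·67 ≡ 43.
  x = λ² - 80 - 80 = 1849 - 160 ≡ 29; y = λ·(80 - 29) - 70 ≡ 48. → (29, 48)
3G: (29, 48) + (80, 70). λ = (70 - 48)/(80 - 29) ≡ 22/51 mod 83. 51⁻¹ ≡ 70 (mod 83) since 51·70 = 3570 ≡ 1, so λ ≡ 46.
  x = λ² - 29 - 80 = 2116 - 109 ≡ 15; y = λ·(29 - 15) - 48 ≡ 15. → (15, 15)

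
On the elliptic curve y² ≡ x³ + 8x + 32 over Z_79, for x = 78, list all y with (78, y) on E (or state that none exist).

x³ + 8x + 32 = 475208 ≡ 23 (mod 79).
Square roots of 23 mod 79: 24 and 55 (since 24² = 576 ≡ 23).

24, 55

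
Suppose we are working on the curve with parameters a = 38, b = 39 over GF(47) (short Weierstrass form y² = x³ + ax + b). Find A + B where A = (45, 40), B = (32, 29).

(45, 40) + (32, 29). λ = (29 - 40)/(32 - 45) ≡ 36/34 mod 47. 34⁻¹ ≡ 18 (mod 47), so λ ≡ 37.
  x = λ² - 45 - 32 = 1369 - 77 ≡ 23; y = λ·(45 - 23) - 40 ≡ 22. → (23, 22)

(23, 22)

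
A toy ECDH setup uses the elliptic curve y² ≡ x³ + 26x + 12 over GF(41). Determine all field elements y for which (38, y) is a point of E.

none

x³ + 26x + 12 = 55872 ≡ 30 (mod 41).
30 is a non-residue mod 41; no y exists.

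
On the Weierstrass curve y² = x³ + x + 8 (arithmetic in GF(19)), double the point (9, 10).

(10, 12)

tangent at (9, 10): λ = (3·9² + 1)/(2·10) ≡ 16/1. 1⁻¹ ≡ 1 (mod 19) since 1·1 = 1 ≡ 1, so λ ≡ 16·1 ≡ 16.
  x = λ² - 9 - 9 = 256 - 18 ≡ 10; y = λ·(9 - 10) - 10 ≡ 12. → (10, 12)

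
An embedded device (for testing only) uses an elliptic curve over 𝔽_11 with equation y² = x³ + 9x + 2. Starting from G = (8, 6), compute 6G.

(3, 10)

Repeated addition: build up to 6G.
2G: tangent at (8, 6): λ = (3·8² + 9)/(2·6) ≡ 3/1. 1⁻¹ ≡ 1 (mod 11) since 1·1 = 1 ≡ 1, so λ ≡ 3·1 ≡ 3.
  x = λ² - 8 - 8 = 9 - 16 ≡ 4; y = λ·(8 - 4) - 6 ≡ 6. → (4, 6)
3G: (4, 6) + (8, 6). λ = (6 - 6)/(8 - 4) ≡ 0/4 mod 11. 4⁻¹ ≡ 3 (mod 11), so λ ≡ 0.
  x = λ² - 4 - 8 = 0 - 12 ≡ 10; y = λ·(4 - 10) - 6 ≡ 5. → (10, 5)
4G: (10, 5) + (8, 6). λ = (6 - 5)/(8 - 10) ≡ 1/9 mod 11. 9⁻¹ ≡ 5 (mod 11), so λ ≡ 5.
  x = λ² - 10 - 8 = 25 - 18 ≡ 7; y = λ·(10 - 7) - 5 ≡ 10. → (7, 10)
5G: (7, 10) + (8, 6). λ = (6 - 10)/(8 - 7) ≡ 7/1 mod 11. 1⁻¹ ≡ 1 (mod 11), so λ ≡ 7.
  x = λ² - 7 - 8 = 49 - 15 ≡ 1; y = λ·(7 - 1) - 10 ≡ 10. → (1, 10)
6G: (1, 10) + (8, 6). λ = (6 - 10)/(8 - 1) ≡ 7/7 mod 11. 7⁻¹ ≡ 8 (mod 11), so λ ≡ 1.
  x = λ² - 1 - 8 = 1 - 9 ≡ 3; y = λ·(1 - 3) - 10 ≡ 10. → (3, 10)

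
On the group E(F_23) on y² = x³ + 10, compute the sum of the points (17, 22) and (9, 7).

(21, 5)

(17, 22) + (9, 7). λ = (7 - 22)/(9 - 17) ≡ 8/15 mod 23. 15⁻¹ ≡ 20 (mod 23) since 15·20 = 300 ≡ 1, so λ ≡ 22.
  x = λ² - 17 - 9 = 484 - 26 ≡ 21; y = λ·(17 - 21) - 22 ≡ 5. → (21, 5)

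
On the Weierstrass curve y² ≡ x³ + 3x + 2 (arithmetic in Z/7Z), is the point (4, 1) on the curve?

yes

y² = 1² ≡ 1; x³ + 3x + 2 = 78 ≡ 1 (mod 7). 1 = 1.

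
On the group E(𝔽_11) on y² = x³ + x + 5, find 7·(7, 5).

(5, 6)

Write P = (7, 5).
Double-and-add on 7 = (111)₂. Start with P = (7, 5) for the leading 1-bit.
double: tangent at (7, 5): λ = (3·7² + 1)/(2·5) ≡ 5/10. 10⁻¹ ≡ 10 (mod 11), so λ ≡ 5·10 ≡ 6.
  x = λ² - 7 - 7 = 36 - 14 ≡ 0; y = λ·(7 - 0) - 5 ≡ 4. → (0, 4)
add P: (0, 4) + (7, 5). λ = (5 - 4)/(7 - 0) ≡ 1/7 mod 11. 7⁻¹ ≡ 8 (mod 11), so λ ≡ 8.
  x = λ² - 0 - 7 = 64 - 7 ≡ 2; y = λ·(0 - 2) - 4 ≡ 2. → (2, 2)
double: tangent at (2, 2): λ = (3·2² + 1)/(2·2) ≡ 2/4. 4⁻¹ ≡ 3 (mod 11), so λ ≡ 2·3 ≡ 6.
  x = λ² - 2 - 2 = 36 - 4 ≡ 10; y = λ·(2 - 10) - 2 ≡ 5. → (10, 5)
add P: (10, 5) + (7, 5). λ = (5 - 5)/(7 - 10) ≡ 0/8 mod 11. 8⁻¹ ≡ 7 (mod 11) since 8·7 = 56 ≡ 1, so λ ≡ 0.
  x = λ² - 10 - 7 = 0 - 17 ≡ 5; y = λ·(10 - 5) - 5 ≡ 6. → (5, 6)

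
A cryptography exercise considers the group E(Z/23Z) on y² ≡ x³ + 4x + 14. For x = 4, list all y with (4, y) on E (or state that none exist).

5, 18

x³ + 4x + 14 = 94 ≡ 2 (mod 23).
Square roots of 2 mod 23: 5 and 18 (since 5² = 25 ≡ 2).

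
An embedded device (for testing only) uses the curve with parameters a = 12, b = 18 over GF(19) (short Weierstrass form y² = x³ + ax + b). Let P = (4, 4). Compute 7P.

(4, 4)

Repeated addition: build up to 7P.
2P: tangent at (4, 4): λ = (3·4² + 12)/(2·4) ≡ 3/8. 8⁻¹ ≡ 12 (mod 19), so λ ≡ 3·12 ≡ 17.
  x = λ² - 4 - 4 = 289 - 8 ≡ 15; y = λ·(4 - 15) - 4 ≡ 18. → (15, 18)
3P: (15, 18) + (4, 4). λ = (4 - 18)/(4 - 15) ≡ 5/8 mod 19. 8⁻¹ ≡ 12 (mod 19) since 8·12 = 96 ≡ 1, so λ ≡ 3.
  x = λ² - 15 - 4 = 9 - 19 ≡ 9; y = λ·(15 - 9) - 18 ≡ 0. → (9, 0)
4P: (9, 0) + (4, 4). λ = (4 - 0)/(4 - 9) ≡ 4/14 mod 19. 14⁻¹ ≡ 15 (mod 19) since 14·15 = 210 ≡ 1, so λ ≡ 3.
  x = λ² - 9 - 4 = 9 - 13 ≡ 15; y = λ·(9 - 15) - 0 ≡ 1. → (15, 1)
5P: (15, 1) + (4, 4). λ = (4 - 1)/(4 - 15) ≡ 3/8 mod 19. 8⁻¹ ≡ 12 (mod 19) since 8·12 = 96 ≡ 1, so λ ≡ 17.
  x = λ² - 15 - 4 = 289 - 19 ≡ 4; y = λ·(15 - 4) - 1 ≡ 15. → (4, 15)
6P: (4, 15) + (4, 4): same x and y₁ ≡ -y₂, so the sum is O.
7P: O + (4, 4) = (4, 4) (identity).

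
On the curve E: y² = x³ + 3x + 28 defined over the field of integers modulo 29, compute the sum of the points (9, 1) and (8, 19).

(17, 27)

(9, 1) + (8, 19). λ = (19 - 1)/(8 - 9) ≡ 18/28 mod 29. 28⁻¹ ≡ 28 (mod 29), so λ ≡ 11.
  x = λ² - 9 - 8 = 121 - 17 ≡ 17; y = λ·(9 - 17) - 1 ≡ 27. → (17, 27)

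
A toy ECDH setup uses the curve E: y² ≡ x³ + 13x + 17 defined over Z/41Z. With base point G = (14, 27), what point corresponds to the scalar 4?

Repeated addition: build up to 4G.
2G: tangent at (14, 27): λ = (3·14² + 13)/(2·27) ≡ 27/13. 13⁻¹ ≡ 19 (mod 41) since 13·19 = 247 ≡ 1, so λ ≡ 27·19 ≡ 21.
  x = λ² - 14 - 14 = 441 - 28 ≡ 3; y = λ·(14 - 3) - 27 ≡ 40. → (3, 40)
3G: (3, 40) + (14, 27). λ = (27 - 40)/(14 - 3) ≡ 28/11 mod 41. 11⁻¹ ≡ 15 (mod 41), so λ ≡ 10.
  x = λ² - 3 - 14 = 100 - 17 ≡ 1; y = λ·(3 - 1) - 40 ≡ 21. → (1, 21)
4G: (1, 21) + (14, 27). λ = (27 - 21)/(14 - 1) ≡ 6/13 mod 41. 13⁻¹ ≡ 19 (mod 41), so λ ≡ 32.
  x = λ² - 1 - 14 = 1024 - 15 ≡ 25; y = λ·(1 - 25) - 21 ≡ 31. → (25, 31)

(25, 31)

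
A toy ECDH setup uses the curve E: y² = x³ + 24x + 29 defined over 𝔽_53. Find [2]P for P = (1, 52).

tangent at (1, 52): λ = (3·1² + 24)/(2·52) ≡ 27/51. 51⁻¹ ≡ 26 (mod 53), so λ ≡ 27·26 ≡ 13.
  x = λ² - 1 - 1 = 169 - 2 ≡ 8; y = λ·(1 - 8) - 52 ≡ 16. → (8, 16)

(8, 16)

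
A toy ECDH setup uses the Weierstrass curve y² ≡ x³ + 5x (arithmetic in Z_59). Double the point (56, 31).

tangent at (56, 31): λ = (3·56² + 5)/(2·31) ≡ 32/3. 3⁻¹ ≡ 20 (mod 59) since 3·20 = 60 ≡ 1, so λ ≡ 32·20 ≡ 50.
  x = λ² - 56 - 56 = 2500 - 112 ≡ 28; y = λ·(56 - 28) - 31 ≡ 12. → (28, 12)

(28, 12)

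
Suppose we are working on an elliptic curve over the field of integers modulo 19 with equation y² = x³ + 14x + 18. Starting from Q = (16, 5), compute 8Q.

Repeated addition: build up to 8Q.
2Q: tangent at (16, 5): λ = (3·16² + 14)/(2·5) ≡ 3/10. 10⁻¹ ≡ 2 (mod 19), so λ ≡ 3·2 ≡ 6.
  x = λ² - 16 - 16 = 36 - 32 ≡ 4; y = λ·(16 - 4) - 5 ≡ 10. → (4, 10)
3Q: (4, 10) + (16, 5). λ = (5 - 10)/(16 - 4) ≡ 14/12 mod 19. 12⁻¹ ≡ 8 (mod 19), so λ ≡ 17.
  x = λ² - 4 - 16 = 289 - 20 ≡ 3; y = λ·(4 - 3) - 10 ≡ 7. → (3, 7)
4Q: (3, 7) + (16, 5). λ = (5 - 7)/(16 - 3) ≡ 17/13 mod 19. 13⁻¹ ≡ 3 (mod 19) since 13·3 = 39 ≡ 1, so λ ≡ 13.
  x = λ² - 3 - 16 = 169 - 19 ≡ 17; y = λ·(3 - 17) - 7 ≡ 1. → (17, 1)
5Q: (17, 1) + (16, 5). λ = (5 - 1)/(16 - 17) ≡ 4/18 mod 19. 18⁻¹ ≡ 18 (mod 19) since 18·18 = 324 ≡ 1, so λ ≡ 15.
  x = λ² - 17 - 16 = 225 - 33 ≡ 2; y = λ·(17 - 2) - 1 ≡ 15. → (2, 15)
6Q: (2, 15) + (16, 5). λ = (5 - 15)/(16 - 2) ≡ 9/14 mod 19. 14⁻¹ ≡ 15 (mod 19), so λ ≡ 2.
  x = λ² - 2 - 16 = 4 - 18 ≡ 5; y = λ·(2 - 5) - 15 ≡ 17. → (5, 17)
7Q: (5, 17) + (16, 5). λ = (5 - 17)/(16 - 5) ≡ 7/11 mod 19. 11⁻¹ ≡ 7 (mod 19), so λ ≡ 11.
  x = λ² - 5 - 16 = 121 - 21 ≡ 5; y = λ·(5 - 5) - 17 ≡ 2. → (5, 2)
8Q: (5, 2) + (16, 5). λ = (5 - 2)/(16 - 5) ≡ 3/11 mod 19. 11⁻¹ ≡ 7 (mod 19), so λ ≡ 2.
  x = λ² - 5 - 16 = 4 - 21 ≡ 2; y = λ·(5 - 2) - 2 ≡ 4. → (2, 4)

(2, 4)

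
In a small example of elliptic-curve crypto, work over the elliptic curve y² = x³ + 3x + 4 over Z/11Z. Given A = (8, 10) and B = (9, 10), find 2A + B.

First 2A:
Repeated addition: build up to 2A.
2A: tangent at (8, 10): λ = (3·8² + 3)/(2·10) ≡ 8/9. 9⁻¹ ≡ 5 (mod 11), so λ ≡ 8·5 ≡ 7.
  x = λ² - 8 - 8 = 49 - 16 ≡ 0; y = λ·(8 - 0) - 10 ≡ 2. → (0, 2)
2A = (0, 2).
Finally 2A + B:
(0, 2) + (9, 10). λ = (10 - 2)/(9 - 0) ≡ 8/9 mod 11. 9⁻¹ ≡ 5 (mod 11) since 9·5 = 45 ≡ 1, so λ ≡ 7.
  x = λ² - 0 - 9 = 49 - 9 ≡ 7; y = λ·(0 - 7) - 2 ≡ 4. → (7, 4)

(7, 4)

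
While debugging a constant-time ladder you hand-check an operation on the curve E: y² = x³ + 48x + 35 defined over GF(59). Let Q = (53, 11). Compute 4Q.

Double-and-add on 4 = (100)₂. Start with Q = (53, 11) for the leading 1-bit.
double: tangent at (53, 11): λ = (3·53² + 48)/(2·11) ≡ 38/22. 22⁻¹ ≡ 51 (mod 59), so λ ≡ 38·51 ≡ 50.
  x = λ² - 53 - 53 = 2500 - 106 ≡ 34; y = λ·(53 - 34) - 11 ≡ 54. → (34, 54)
double: tangent at (34, 54): λ = (3·34² + 48)/(2·54) ≡ 35/49. 49⁻¹ ≡ 53 (mod 59) since 49·53 = 2597 ≡ 1, so λ ≡ 35·53 ≡ 26.
  x = λ² - 34 - 34 = 676 - 68 ≡ 18; y = λ·(34 - 18) - 54 ≡ 8. → (18, 8)

(18, 8)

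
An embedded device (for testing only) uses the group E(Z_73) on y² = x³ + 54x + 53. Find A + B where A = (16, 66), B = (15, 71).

(16, 66) + (15, 71). λ = (71 - 66)/(15 - 16) ≡ 5/72 mod 73. 72⁻¹ ≡ 72 (mod 73) since 72·72 = 5184 ≡ 1, so λ ≡ 68.
  x = λ² - 16 - 15 = 4624 - 31 ≡ 67; y = λ·(16 - 67) - 66 ≡ 43. → (67, 43)

(67, 43)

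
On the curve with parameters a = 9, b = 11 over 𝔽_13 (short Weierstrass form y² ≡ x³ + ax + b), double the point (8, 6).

tangent at (8, 6): λ = (3·8² + 9)/(2·6) ≡ 6/12. 12⁻¹ ≡ 12 (mod 13) since 12·12 = 144 ≡ 1, so λ ≡ 6·12 ≡ 7.
  x = λ² - 8 - 8 = 49 - 16 ≡ 7; y = λ·(8 - 7) - 6 ≡ 1. → (7, 1)

(7, 1)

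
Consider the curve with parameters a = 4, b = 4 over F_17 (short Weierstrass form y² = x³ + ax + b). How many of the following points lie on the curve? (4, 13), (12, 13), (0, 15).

(4, 13): 13² ≡ 16, rhs ≡ 16 → on.
(12, 13): 13² ≡ 16, rhs ≡ 12 → off.
(0, 15): 15² ≡ 4, rhs ≡ 4 → on.

2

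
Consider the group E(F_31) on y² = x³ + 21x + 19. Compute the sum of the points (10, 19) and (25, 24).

(10, 19) + (25, 24). λ = (24 - 19)/(25 - 10) ≡ 5/15 mod 31. 15⁻¹ ≡ 29 (mod 31), so λ ≡ 21.
  x = λ² - 10 - 25 = 441 - 35 ≡ 3; y = λ·(10 - 3) - 19 ≡ 4. → (3, 4)

(3, 4)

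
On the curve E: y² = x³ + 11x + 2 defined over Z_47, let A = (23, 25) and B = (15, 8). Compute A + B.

(26, 45)

(23, 25) + (15, 8). λ = (8 - 25)/(15 - 23) ≡ 30/39 mod 47. 39⁻¹ ≡ 41 (mod 47), so λ ≡ 8.
  x = λ² - 23 - 15 = 64 - 38 ≡ 26; y = λ·(23 - 26) - 25 ≡ 45. → (26, 45)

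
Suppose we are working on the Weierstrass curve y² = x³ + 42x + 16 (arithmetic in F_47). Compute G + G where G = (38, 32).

(26, 42)

tangent at (38, 32): λ = (3·38² + 42)/(2·32) ≡ 3/17. 17⁻¹ ≡ 36 (mod 47) since 17·36 = 612 ≡ 1, so λ ≡ 3·36 ≡ 14.
  x = λ² - 38 - 38 = 196 - 76 ≡ 26; y = λ·(38 - 26) - 32 ≡ 42. → (26, 42)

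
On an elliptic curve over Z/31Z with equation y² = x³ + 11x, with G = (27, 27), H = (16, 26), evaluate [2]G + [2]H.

First 2G:
Repeated addition: build up to 2G.
2G: tangent at (27, 27): λ = (3·27² + 11)/(2·27) ≡ 28/23. 23⁻¹ ≡ 27 (mod 31) since 23·27 = 621 ≡ 1, so λ ≡ 28·27 ≡ 12.
  x = λ² - 27 - 27 = 144 - 54 ≡ 28; y = λ·(27 - 28) - 27 ≡ 23. → (28, 23)
2G = (28, 23).
Next 2H:
Repeated addition: build up to 2H.
2H: tangent at (16, 26): λ = (3·16² + 11)/(2·26) ≡ 4/21. 21⁻¹ ≡ 3 (mod 31), so λ ≡ 4·3 ≡ 12.
  x = λ² - 16 - 16 = 144 - 32 ≡ 19; y = λ·(16 - 19) - 26 ≡ 0. → (19, 0)
2H = (19, 0).
Finally 2G + 2H:
(28, 23) + (19, 0). λ = (0 - 23)/(19 - 28) ≡ 8/22 mod 31. 22⁻¹ ≡ 24 (mod 31) since 22·24 = 528 ≡ 1, so λ ≡ 6.
  x = λ² - 28 - 19 = 36 - 47 ≡ 20; y = λ·(28 - 20) - 23 ≡ 25. → (20, 25)

(20, 25)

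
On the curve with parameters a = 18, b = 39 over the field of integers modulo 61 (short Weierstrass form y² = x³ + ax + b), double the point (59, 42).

tangent at (59, 42): λ = (3·59² + 18)/(2·42) ≡ 30/23. 23⁻¹ ≡ 8 (mod 61), so λ ≡ 30·8 ≡ 57.
  x = λ² - 59 - 59 = 3249 - 118 ≡ 20; y = λ·(59 - 20) - 42 ≡ 46. → (20, 46)

(20, 46)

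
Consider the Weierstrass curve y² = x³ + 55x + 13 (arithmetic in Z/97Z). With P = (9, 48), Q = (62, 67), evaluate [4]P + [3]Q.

(10, 60)

First 4P:
Repeated addition: build up to 4P.
2P: tangent at (9, 48): λ = (3·9² + 55)/(2·48) ≡ 7/96. 96⁻¹ ≡ 96 (mod 97) since 96·96 = 9216 ≡ 1, so λ ≡ 7·96 ≡ 90.
  x = λ² - 9 - 9 = 8100 - 18 ≡ 31; y = λ·(9 - 31) - 48 ≡ 9. → (31, 9)
3P: (31, 9) + (9, 48). λ = (48 - 9)/(9 - 31) ≡ 39/75 mod 97. 75⁻¹ ≡ 22 (mod 97), so λ ≡ 82.
  x = λ² - 31 - 9 = 6724 - 40 ≡ 88; y = λ·(31 - 88) - 9 ≡ 70. → (88, 70)
4P: (88, 70) + (9, 48). λ = (48 - 70)/(9 - 88) ≡ 75/18 mod 97. 18⁻¹ ≡ 27 (mod 97) since 18·27 = 486 ≡ 1, so λ ≡ 85.
  x = λ² - 88 - 9 = 7225 - 97 ≡ 47; y = λ·(88 - 47) - 70 ≡ 20. → (47, 20)
4P = (47, 20).
Next 3Q:
Repeated addition: build up to 3Q.
2Q: tangent at (62, 67): λ = (3·62² + 55)/(2·67) ≡ 44/37. 37⁻¹ ≡ 21 (mod 97), so λ ≡ 44·21 ≡ 51.
  x = λ² - 62 - 62 = 2601 - 124 ≡ 52; y = λ·(62 - 52) - 67 ≡ 55. → (52, 55)
3Q: (52, 55) + (62, 67). λ = (67 - 55)/(62 - 52) ≡ 12/10 mod 97. 10⁻¹ ≡ 68 (mod 97), so λ ≡ 40.
  x = λ² - 52 - 62 = 1600 - 114 ≡ 31; y = λ·(52 - 31) - 55 ≡ 9. → (31, 9)
3Q = (31, 9).
Finally 4P + 3Q:
(47, 20) + (31, 9). λ = (9 - 20)/(31 - 47) ≡ 86/81 mod 97. 81⁻¹ ≡ 6 (mod 97) since 81·6 = 486 ≡ 1, so λ ≡ 31.
  x = λ² - 47 - 31 = 961 - 78 ≡ 10; y = λ·(47 - 10) - 20 ≡ 60. → (10, 60)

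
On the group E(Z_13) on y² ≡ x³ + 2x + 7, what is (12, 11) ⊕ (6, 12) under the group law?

(12, 11) + (6, 12). λ = (12 - 11)/(6 - 12) ≡ 1/7 mod 13. 7⁻¹ ≡ 2 (mod 13) since 7·2 = 14 ≡ 1, so λ ≡ 2.
  x = λ² - 12 - 6 = 4 - 18 ≡ 12; y = λ·(12 - 12) - 11 ≡ 2. → (12, 2)

(12, 2)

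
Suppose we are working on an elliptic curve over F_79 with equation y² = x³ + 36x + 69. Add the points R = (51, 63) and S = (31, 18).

(51, 63) + (31, 18). λ = (18 - 63)/(31 - 51) ≡ 34/59 mod 79. 59⁻¹ ≡ 75 (mod 79) since 59·75 = 4425 ≡ 1, so λ ≡ 22.
  x = λ² - 51 - 31 = 484 - 82 ≡ 7; y = λ·(51 - 7) - 63 ≡ 36. → (7, 36)

(7, 36)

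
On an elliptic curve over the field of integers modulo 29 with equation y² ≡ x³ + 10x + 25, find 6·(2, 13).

(14, 3)

Write G = (2, 13).
Double-and-add on 6 = (110)₂. Start with G = (2, 13) for the leading 1-bit.
double: tangent at (2, 13): λ = (3·2² + 10)/(2·13) ≡ 22/26. 26⁻¹ ≡ 19 (mod 29), so λ ≡ 22·19 ≡ 12.
  x = λ² - 2 - 2 = 144 - 4 ≡ 24; y = λ·(2 - 24) - 13 ≡ 13. → (24, 13)
add G: (24, 13) + (2, 13). λ = (13 - 13)/(2 - 24) ≡ 0/7 mod 29. 7⁻¹ ≡ 25 (mod 29) since 7·25 = 175 ≡ 1, so λ ≡ 0.
  x = λ² - 24 - 2 = 0 - 26 ≡ 3; y = λ·(24 - 3) - 13 ≡ 16. → (3, 16)
double: tangent at (3, 16): λ = (3·3² + 10)/(2·16) ≡ 8/3. 3⁻¹ ≡ 10 (mod 29), so λ ≡ 8·10 ≡ 22.
  x = λ² - 3 - 3 = 484 - 6 ≡ 14; y = λ·(3 - 14) - 16 ≡ 3. → (14, 3)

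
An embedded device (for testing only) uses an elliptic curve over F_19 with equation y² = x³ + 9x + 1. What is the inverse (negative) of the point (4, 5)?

(4, 14)

-(4, 5) = (4, -5 mod 19) = (4, 14).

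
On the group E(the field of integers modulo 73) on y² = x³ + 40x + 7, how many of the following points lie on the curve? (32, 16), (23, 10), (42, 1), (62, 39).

4

(32, 16): 16² ≡ 37, rhs ≡ 37 → on.
(23, 10): 10² ≡ 27, rhs ≡ 27 → on.
(42, 1): 1² ≡ 1, rhs ≡ 1 → on.
(62, 39): 39² ≡ 61, rhs ≡ 61 → on.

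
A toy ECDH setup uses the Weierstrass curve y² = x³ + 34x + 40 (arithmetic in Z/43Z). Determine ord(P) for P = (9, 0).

2

2P: (9, 0) + (9, 0): same x and y₁ ≡ -y₂, so the sum is O.
2P = O, so the order is 2.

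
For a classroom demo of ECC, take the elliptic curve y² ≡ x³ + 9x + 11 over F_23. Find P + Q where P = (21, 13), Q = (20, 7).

(21, 13) + (20, 7). λ = (7 - 13)/(20 - 21) ≡ 17/22 mod 23. 22⁻¹ ≡ 22 (mod 23), so λ ≡ 6.
  x = λ² - 21 - 20 = 36 - 41 ≡ 18; y = λ·(21 - 18) - 13 ≡ 5. → (18, 5)

(18, 5)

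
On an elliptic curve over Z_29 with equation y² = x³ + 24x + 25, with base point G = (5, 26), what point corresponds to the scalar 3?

Repeated addition: build up to 3G.
2G: tangent at (5, 26): λ = (3·5² + 24)/(2·26) ≡ 12/23. 23⁻¹ ≡ 24 (mod 29), so λ ≡ 12·24 ≡ 27.
  x = λ² - 5 - 5 = 729 - 10 ≡ 23; y = λ·(5 - 23) - 26 ≡ 10. → (23, 10)
3G: (23, 10) + (5, 26). λ = (26 - 10)/(5 - 23) ≡ 16/11 mod 29. 11⁻¹ ≡ 8 (mod 29) since 11·8 = 88 ≡ 1, so λ ≡ 12.
  x = λ² - 23 - 5 = 144 - 28 ≡ 0; y = λ·(23 - 0) - 10 ≡ 5. → (0, 5)

(0, 5)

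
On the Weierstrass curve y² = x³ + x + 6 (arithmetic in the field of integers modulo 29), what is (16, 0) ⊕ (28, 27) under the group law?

(16, 0) + (28, 27). λ = (27 - 0)/(28 - 16) ≡ 27/12 mod 29. 12⁻¹ ≡ 17 (mod 29), so λ ≡ 24.
  x = λ² - 16 - 28 = 576 - 44 ≡ 10; y = λ·(16 - 10) - 0 ≡ 28. → (10, 28)

(10, 28)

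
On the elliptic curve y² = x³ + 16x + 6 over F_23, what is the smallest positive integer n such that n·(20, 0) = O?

2

2P: (20, 0) + (20, 0): same x and y₁ ≡ -y₂, so the sum is O.
2P = O, so the order is 2.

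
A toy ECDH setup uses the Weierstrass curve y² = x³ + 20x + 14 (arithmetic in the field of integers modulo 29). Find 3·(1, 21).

(10, 24)

Write G = (1, 21).
Repeated addition: build up to 3G.
2G: tangent at (1, 21): λ = (3·1² + 20)/(2·21) ≡ 23/13. 13⁻¹ ≡ 9 (mod 29) since 13·9 = 117 ≡ 1, so λ ≡ 23·9 ≡ 4.
  x = λ² - 1 - 1 = 16 - 2 ≡ 14; y = λ·(1 - 14) - 21 ≡ 14. → (14, 14)
3G: (14, 14) + (1, 21). λ = (21 - 14)/(1 - 14) ≡ 7/16 mod 29. 16⁻¹ ≡ 20 (mod 29), so λ ≡ 24.
  x = λ² - 14 - 1 = 576 - 15 ≡ 10; y = λ·(14 - 10) - 14 ≡ 24. → (10, 24)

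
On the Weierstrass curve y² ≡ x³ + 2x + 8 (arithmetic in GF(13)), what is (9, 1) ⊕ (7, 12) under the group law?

(9, 1) + (7, 12). λ = (12 - 1)/(7 - 9) ≡ 11/11 mod 13. 11⁻¹ ≡ 6 (mod 13) since 11·6 = 66 ≡ 1, so λ ≡ 1.
  x = λ² - 9 - 7 = 1 - 16 ≡ 11; y = λ·(9 - 11) - 1 ≡ 10. → (11, 10)

(11, 10)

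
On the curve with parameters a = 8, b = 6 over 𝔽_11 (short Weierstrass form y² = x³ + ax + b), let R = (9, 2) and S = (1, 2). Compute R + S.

(1, 9)

(9, 2) + (1, 2). λ = (2 - 2)/(1 - 9) ≡ 0/3 mod 11. 3⁻¹ ≡ 4 (mod 11) since 3·4 = 12 ≡ 1, so λ ≡ 0.
  x = λ² - 9 - 1 = 0 - 10 ≡ 1; y = λ·(9 - 1) - 2 ≡ 9. → (1, 9)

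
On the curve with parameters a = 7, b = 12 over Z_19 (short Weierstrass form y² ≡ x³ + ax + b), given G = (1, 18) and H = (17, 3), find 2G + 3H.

First 2G:
Repeated addition: build up to 2G.
2G: tangent at (1, 18): λ = (3·1² + 7)/(2·18) ≡ 10/17. 17⁻¹ ≡ 9 (mod 19), so λ ≡ 10·9 ≡ 14.
  x = λ² - 1 - 1 = 196 - 2 ≡ 4; y = λ·(1 - 4) - 18 ≡ 16. → (4, 16)
2G = (4, 16).
Next 3H:
Repeated addition: build up to 3H.
2H: tangent at (17, 3): λ = (3·17² + 7)/(2·3) ≡ 0/6. 6⁻¹ ≡ 16 (mod 19) since 6·16 = 96 ≡ 1, so λ ≡ 0·16 ≡ 0.
  x = λ² - 17 - 17 = 0 - 34 ≡ 4; y = λ·(17 - 4) - 3 ≡ 16. → (4, 16)
3H: (4, 16) + (17, 3). λ = (3 - 16)/(17 - 4) ≡ 6/13 mod 19. 13⁻¹ ≡ 3 (mod 19) since 13·3 = 39 ≡ 1, so λ ≡ 18.
  x = λ² - 4 - 17 = 324 - 21 ≡ 18; y = λ·(4 - 18) - 16 ≡ 17. → (18, 17)
3H = (18, 17).
Finally 2G + 3H:
(4, 16) + (18, 17). λ = (17 - 16)/(18 - 4) ≡ 1/14 mod 19. 14⁻¹ ≡ 15 (mod 19) since 14·15 = 210 ≡ 1, so λ ≡ 15.
  x = λ² - 4 - 18 = 225 - 22 ≡ 13; y = λ·(4 - 13) - 16 ≡ 1. → (13, 1)

(13, 1)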